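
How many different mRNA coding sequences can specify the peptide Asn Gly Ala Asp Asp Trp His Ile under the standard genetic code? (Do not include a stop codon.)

Asn: 2 codons.
Gly: 4 codons.
Ala: 4 codons.
Asp: 2 codons.
Asp: 2 codons.
Trp: 1 codon.
His: 2 codons.
Ile: 3 codons.
2 × 4 × 4 × 2 × 2 × 1 × 2 × 3 = 768.

768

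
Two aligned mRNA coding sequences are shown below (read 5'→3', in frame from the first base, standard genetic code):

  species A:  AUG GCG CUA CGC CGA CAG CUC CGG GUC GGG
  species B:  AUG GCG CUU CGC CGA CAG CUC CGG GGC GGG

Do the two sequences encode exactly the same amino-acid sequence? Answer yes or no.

no

Codon 1: AUG Met / AUG Met — identical.
Codon 2: GCG Ala / GCG Ala — identical.
Codon 3: CUA Leu / CUU Leu — synonymous.
Codon 4: CGC Arg / CGC Arg — identical.
Codon 5: CGA Arg / CGA Arg — identical.
Codon 6: CAG Gln / CAG Gln — identical.
Codon 7: CUC Leu / CUC Leu — identical.
Codon 8: CGG Arg / CGG Arg — identical.
Codon 9: GUC Val / GGC Gly — nonsynonymous.
Codon 10: GGG Gly / GGG Gly — identical.
Nonsynonymous differences: 1 → different protein.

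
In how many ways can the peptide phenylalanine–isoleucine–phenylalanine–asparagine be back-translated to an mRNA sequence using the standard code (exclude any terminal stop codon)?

24

Phe: 2 codons.
Ile: 3 codons.
Phe: 2 codons.
Asn: 2 codons.
2 × 3 × 2 × 2 = 24.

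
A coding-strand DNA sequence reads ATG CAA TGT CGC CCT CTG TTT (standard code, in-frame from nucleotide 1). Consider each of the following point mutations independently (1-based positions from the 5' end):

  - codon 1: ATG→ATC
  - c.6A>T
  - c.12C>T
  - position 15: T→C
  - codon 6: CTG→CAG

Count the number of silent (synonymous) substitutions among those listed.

2

Codon 1: ATG (Met) → ATC (Ile) — missense.
Codon 2: CAA (Gln) → CAT (His) — missense.
Codon 4: CGC (Arg) → CGT (Arg) — synonymous.
Codon 5: CCT (Pro) → CCC (Pro) — synonymous.
Codon 6: CTG (Leu) → CAG (Gln) — missense.
Synonymous: 2 of 5.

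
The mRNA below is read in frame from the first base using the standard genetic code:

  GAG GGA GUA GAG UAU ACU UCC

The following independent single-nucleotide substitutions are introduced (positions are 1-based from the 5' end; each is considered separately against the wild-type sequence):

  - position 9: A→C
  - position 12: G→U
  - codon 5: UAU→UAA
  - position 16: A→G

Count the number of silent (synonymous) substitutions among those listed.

Codon 3: GUA (Val) → GUC (Val) — synonymous.
Codon 4: GAG (Glu) → GAU (Asp) — missense.
Codon 5: UAU (Tyr) → UAA (Stop) — nonsense.
Codon 6: ACU (Thr) → GCU (Ala) — missense.
Synonymous: 1 of 4.

1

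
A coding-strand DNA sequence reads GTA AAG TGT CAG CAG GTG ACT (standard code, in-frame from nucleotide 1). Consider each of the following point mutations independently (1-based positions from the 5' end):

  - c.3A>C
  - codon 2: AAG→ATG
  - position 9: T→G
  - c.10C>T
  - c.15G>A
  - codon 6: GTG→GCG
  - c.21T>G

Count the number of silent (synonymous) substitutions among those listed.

Codon 1: GTA (Val) → GTC (Val) — synonymous.
Codon 2: AAG (Lys) → ATG (Met) — missense.
Codon 3: TGT (Cys) → TGG (Trp) — missense.
Codon 4: CAG (Gln) → TAG (Stop) — nonsense.
Codon 5: CAG (Gln) → CAA (Gln) — synonymous.
Codon 6: GTG (Val) → GCG (Ala) — missense.
Codon 7: ACT (Thr) → ACG (Thr) — synonymous.
Synonymous: 3 of 7.

3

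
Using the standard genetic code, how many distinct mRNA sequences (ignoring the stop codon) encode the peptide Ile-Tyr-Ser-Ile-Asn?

Ile: 3 codons.
Tyr: 2 codons.
Ser: 6 codons.
Ile: 3 codons.
Asn: 2 codons.
3 × 2 × 6 × 3 × 2 = 216.

216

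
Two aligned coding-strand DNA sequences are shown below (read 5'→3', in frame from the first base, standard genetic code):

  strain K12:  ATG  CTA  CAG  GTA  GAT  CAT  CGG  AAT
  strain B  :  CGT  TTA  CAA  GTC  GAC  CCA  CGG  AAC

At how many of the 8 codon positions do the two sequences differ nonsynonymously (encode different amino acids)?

2

Codon 1: ATG Met / CGT Arg — nonsynonymous.
Codon 2: CTA Leu / TTA Leu — synonymous.
Codon 3: CAG Gln / CAA Gln — synonymous.
Codon 4: GTA Val / GTC Val — synonymous.
Codon 5: GAT Asp / GAC Asp — synonymous.
Codon 6: CAT His / CCA Pro — nonsynonymous.
Codon 7: CGG Arg / CGG Arg — identical.
Codon 8: AAT Asn / AAC Asn — synonymous.
Nonsynonymous differences: 2.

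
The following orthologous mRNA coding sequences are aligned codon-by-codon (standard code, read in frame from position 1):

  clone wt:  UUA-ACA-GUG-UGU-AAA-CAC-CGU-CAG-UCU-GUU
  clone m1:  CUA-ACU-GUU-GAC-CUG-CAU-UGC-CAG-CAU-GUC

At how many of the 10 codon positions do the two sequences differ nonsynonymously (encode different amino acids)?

4

Codon 1: UUA Leu / CUA Leu — synonymous.
Codon 2: ACA Thr / ACU Thr — synonymous.
Codon 3: GUG Val / GUU Val — synonymous.
Codon 4: UGU Cys / GAC Asp — nonsynonymous.
Codon 5: AAA Lys / CUG Leu — nonsynonymous.
Codon 6: CAC His / CAU His — synonymous.
Codon 7: CGU Arg / UGC Cys — nonsynonymous.
Codon 8: CAG Gln / CAG Gln — identical.
Codon 9: UCU Ser / CAU His — nonsynonymous.
Codon 10: GUU Val / GUC Val — synonymous.
Nonsynonymous differences: 4.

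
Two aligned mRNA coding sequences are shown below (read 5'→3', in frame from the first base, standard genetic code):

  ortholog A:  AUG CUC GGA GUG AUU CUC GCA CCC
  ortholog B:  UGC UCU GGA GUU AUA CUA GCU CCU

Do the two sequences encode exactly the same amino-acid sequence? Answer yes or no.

Codon 1: AUG Met / UGC Cys — nonsynonymous.
Codon 2: CUC Leu / UCU Ser — nonsynonymous.
Codon 3: GGA Gly / GGA Gly — identical.
Codon 4: GUG Val / GUU Val — synonymous.
Codon 5: AUU Ile / AUA Ile — synonymous.
Codon 6: CUC Leu / CUA Leu — synonymous.
Codon 7: GCA Ala / GCU Ala — synonymous.
Codon 8: CCC Pro / CCU Pro — synonymous.
Nonsynonymous differences: 2 → different protein.

no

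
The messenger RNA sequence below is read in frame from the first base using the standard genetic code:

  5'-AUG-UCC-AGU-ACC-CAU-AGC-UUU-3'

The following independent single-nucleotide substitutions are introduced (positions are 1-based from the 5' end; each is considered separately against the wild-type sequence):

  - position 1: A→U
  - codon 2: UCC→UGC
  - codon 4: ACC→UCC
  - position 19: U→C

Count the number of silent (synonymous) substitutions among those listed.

0

Codon 1: AUG (Met) → UUG (Leu) — missense.
Codon 2: UCC (Ser) → UGC (Cys) — missense.
Codon 4: ACC (Thr) → UCC (Ser) — missense.
Codon 7: UUU (Phe) → CUU (Leu) — missense.
Synonymous: 0 of 4.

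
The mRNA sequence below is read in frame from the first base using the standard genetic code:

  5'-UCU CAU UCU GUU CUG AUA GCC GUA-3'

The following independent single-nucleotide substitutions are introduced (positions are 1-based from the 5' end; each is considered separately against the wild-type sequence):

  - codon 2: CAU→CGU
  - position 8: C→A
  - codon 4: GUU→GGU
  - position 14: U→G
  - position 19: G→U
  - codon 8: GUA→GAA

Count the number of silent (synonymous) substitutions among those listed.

Codon 2: CAU (His) → CGU (Arg) — missense.
Codon 3: UCU (Ser) → UAU (Tyr) — missense.
Codon 4: GUU (Val) → GGU (Gly) — missense.
Codon 5: CUG (Leu) → CGG (Arg) — missense.
Codon 7: GCC (Ala) → UCC (Ser) — missense.
Codon 8: GUA (Val) → GAA (Glu) — missense.
Synonymous: 0 of 6.

0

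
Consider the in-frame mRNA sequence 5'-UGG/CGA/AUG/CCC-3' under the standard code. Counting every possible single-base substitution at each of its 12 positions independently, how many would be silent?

7

Codon 1 (UGG, Trp): 0 synonymous substitutions.
Codon 2 (CGA, Arg): 4 synonymous substitutions.
Codon 3 (AUG, Met): 0 synonymous substitutions.
Codon 4 (CCC, Pro): 3 synonymous substitutions.
Total: 0 + 4 + 0 + 3 = 7.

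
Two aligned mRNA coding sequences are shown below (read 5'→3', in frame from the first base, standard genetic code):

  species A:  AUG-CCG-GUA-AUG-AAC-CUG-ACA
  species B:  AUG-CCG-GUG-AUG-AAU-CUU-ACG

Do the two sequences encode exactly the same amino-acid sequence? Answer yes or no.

yes

Codon 1: AUG Met / AUG Met — identical.
Codon 2: CCG Pro / CCG Pro — identical.
Codon 3: GUA Val / GUG Val — synonymous.
Codon 4: AUG Met / AUG Met — identical.
Codon 5: AAC Asn / AAU Asn — synonymous.
Codon 6: CUG Leu / CUU Leu — synonymous.
Codon 7: ACA Thr / ACG Thr — synonymous.
Nonsynonymous differences: 0 → same protein.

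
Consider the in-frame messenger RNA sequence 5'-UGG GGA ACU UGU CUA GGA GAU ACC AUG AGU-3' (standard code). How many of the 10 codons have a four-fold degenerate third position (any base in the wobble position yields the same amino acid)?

5

Codon 1 UGG (Trp): third position 1-fold.
Codon 2 GGA (Gly): third position 4-fold.
Codon 3 ACU (Thr): third position 4-fold.
Codon 4 UGU (Cys): third position 2-fold.
Codon 5 CUA (Leu): third position 4-fold.
Codon 6 GGA (Gly): third position 4-fold.
Codon 7 GAU (Asp): third position 2-fold.
Codon 8 ACC (Thr): third position 4-fold.
Codon 9 AUG (Met): third position 1-fold.
Codon 10 AGU (Ser): third position 2-fold.
Four-fold degenerate third positions: 5.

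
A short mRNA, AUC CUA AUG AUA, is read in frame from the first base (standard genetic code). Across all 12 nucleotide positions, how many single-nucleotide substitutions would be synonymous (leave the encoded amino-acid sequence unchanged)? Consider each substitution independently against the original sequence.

Codon 1 (AUC, Ile): 2 synonymous substitutions.
Codon 2 (CUA, Leu): 4 synonymous substitutions.
Codon 3 (AUG, Met): 0 synonymous substitutions.
Codon 4 (AUA, Ile): 2 synonymous substitutions.
Total: 2 + 4 + 0 + 2 = 8.

8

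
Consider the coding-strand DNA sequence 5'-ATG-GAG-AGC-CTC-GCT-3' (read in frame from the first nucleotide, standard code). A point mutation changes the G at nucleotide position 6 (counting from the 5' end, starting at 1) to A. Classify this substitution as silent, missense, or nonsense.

Position 6 falls in codon 2: GAG → Glu.
After the substitution the codon is GAA → Glu.
Both encode Glu, so the change is synonymous.

silent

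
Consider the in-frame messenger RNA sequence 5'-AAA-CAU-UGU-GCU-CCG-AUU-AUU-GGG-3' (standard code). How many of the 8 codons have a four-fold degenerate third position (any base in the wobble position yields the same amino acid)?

Codon 1 AAA (Lys): third position 2-fold.
Codon 2 CAU (His): third position 2-fold.
Codon 3 UGU (Cys): third position 2-fold.
Codon 4 GCU (Ala): third position 4-fold.
Codon 5 CCG (Pro): third position 4-fold.
Codon 6 AUU (Ile): third position 3-fold.
Codon 7 AUU (Ile): third position 3-fold.
Codon 8 GGG (Gly): third position 4-fold.
Four-fold degenerate third positions: 3.

3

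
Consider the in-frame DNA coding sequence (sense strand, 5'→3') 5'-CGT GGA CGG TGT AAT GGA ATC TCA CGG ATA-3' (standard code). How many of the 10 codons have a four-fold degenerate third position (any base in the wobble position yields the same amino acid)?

Codon 1 CGT (Arg): third position 4-fold.
Codon 2 GGA (Gly): third position 4-fold.
Codon 3 CGG (Arg): third position 4-fold.
Codon 4 TGT (Cys): third position 2-fold.
Codon 5 AAT (Asn): third position 2-fold.
Codon 6 GGA (Gly): third position 4-fold.
Codon 7 ATC (Ile): third position 3-fold.
Codon 8 TCA (Ser): third position 4-fold.
Codon 9 CGG (Arg): third position 4-fold.
Codon 10 ATA (Ile): third position 3-fold.
Four-fold degenerate third positions: 6.

6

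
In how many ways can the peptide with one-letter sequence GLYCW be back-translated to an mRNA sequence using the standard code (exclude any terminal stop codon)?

Gly: 4 codons.
Leu: 6 codons.
Tyr: 2 codons.
Cys: 2 codons.
Trp: 1 codon.
4 × 6 × 2 × 2 × 1 = 96.

96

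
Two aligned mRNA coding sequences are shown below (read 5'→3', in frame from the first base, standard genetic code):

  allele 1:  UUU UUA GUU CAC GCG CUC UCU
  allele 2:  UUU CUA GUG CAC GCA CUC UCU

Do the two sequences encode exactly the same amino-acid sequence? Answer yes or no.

Codon 1: UUU Phe / UUU Phe — identical.
Codon 2: UUA Leu / CUA Leu — synonymous.
Codon 3: GUU Val / GUG Val — synonymous.
Codon 4: CAC His / CAC His — identical.
Codon 5: GCG Ala / GCA Ala — synonymous.
Codon 6: CUC Leu / CUC Leu — identical.
Codon 7: UCU Ser / UCU Ser — identical.
Nonsynonymous differences: 0 → same protein.

yes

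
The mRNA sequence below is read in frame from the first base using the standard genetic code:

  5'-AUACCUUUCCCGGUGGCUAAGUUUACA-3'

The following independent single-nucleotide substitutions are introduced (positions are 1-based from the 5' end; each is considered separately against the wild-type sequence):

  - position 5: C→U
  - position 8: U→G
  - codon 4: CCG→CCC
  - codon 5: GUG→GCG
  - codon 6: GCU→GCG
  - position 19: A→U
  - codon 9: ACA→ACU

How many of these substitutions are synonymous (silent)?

3

Codon 2: CCU (Pro) → CUU (Leu) — missense.
Codon 3: UUC (Phe) → UGC (Cys) — missense.
Codon 4: CCG (Pro) → CCC (Pro) — synonymous.
Codon 5: GUG (Val) → GCG (Ala) — missense.
Codon 6: GCU (Ala) → GCG (Ala) — synonymous.
Codon 7: AAG (Lys) → UAG (Stop) — nonsense.
Codon 9: ACA (Thr) → ACU (Thr) — synonymous.
Synonymous: 3 of 7.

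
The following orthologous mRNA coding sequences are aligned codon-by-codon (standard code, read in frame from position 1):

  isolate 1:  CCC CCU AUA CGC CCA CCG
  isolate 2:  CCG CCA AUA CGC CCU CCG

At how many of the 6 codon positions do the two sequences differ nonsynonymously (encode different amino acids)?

0

Codon 1: CCC Pro / CCG Pro — synonymous.
Codon 2: CCU Pro / CCA Pro — synonymous.
Codon 3: AUA Ile / AUA Ile — identical.
Codon 4: CGC Arg / CGC Arg — identical.
Codon 5: CCA Pro / CCU Pro — synonymous.
Codon 6: CCG Pro / CCG Pro — identical.
Nonsynonymous differences: 0.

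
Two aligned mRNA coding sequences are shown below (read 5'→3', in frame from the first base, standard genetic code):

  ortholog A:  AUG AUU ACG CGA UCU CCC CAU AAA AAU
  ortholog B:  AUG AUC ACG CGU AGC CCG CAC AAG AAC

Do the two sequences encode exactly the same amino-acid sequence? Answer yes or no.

yes

Codon 1: AUG Met / AUG Met — identical.
Codon 2: AUU Ile / AUC Ile — synonymous.
Codon 3: ACG Thr / ACG Thr — identical.
Codon 4: CGA Arg / CGU Arg — synonymous.
Codon 5: UCU Ser / AGC Ser — synonymous.
Codon 6: CCC Pro / CCG Pro — synonymous.
Codon 7: CAU His / CAC His — synonymous.
Codon 8: AAA Lys / AAG Lys — synonymous.
Codon 9: AAU Asn / AAC Asn — synonymous.
Nonsynonymous differences: 0 → same protein.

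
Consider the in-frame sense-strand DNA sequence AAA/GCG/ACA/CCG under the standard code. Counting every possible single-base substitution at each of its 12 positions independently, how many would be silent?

Codon 1 (AAA, Lys): 1 synonymous substitution.
Codon 2 (GCG, Ala): 3 synonymous substitutions.
Codon 3 (ACA, Thr): 3 synonymous substitutions.
Codon 4 (CCG, Pro): 3 synonymous substitutions.
Total: 1 + 3 + 3 + 3 = 10.

10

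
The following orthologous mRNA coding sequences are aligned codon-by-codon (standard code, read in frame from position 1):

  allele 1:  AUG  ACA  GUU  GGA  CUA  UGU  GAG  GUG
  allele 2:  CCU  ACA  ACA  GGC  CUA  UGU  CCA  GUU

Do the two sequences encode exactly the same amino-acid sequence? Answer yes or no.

Codon 1: AUG Met / CCU Pro — nonsynonymous.
Codon 2: ACA Thr / ACA Thr — identical.
Codon 3: GUU Val / ACA Thr — nonsynonymous.
Codon 4: GGA Gly / GGC Gly — synonymous.
Codon 5: CUA Leu / CUA Leu — identical.
Codon 6: UGU Cys / UGU Cys — identical.
Codon 7: GAG Glu / CCA Pro — nonsynonymous.
Codon 8: GUG Val / GUU Val — synonymous.
Nonsynonymous differences: 3 → different protein.

no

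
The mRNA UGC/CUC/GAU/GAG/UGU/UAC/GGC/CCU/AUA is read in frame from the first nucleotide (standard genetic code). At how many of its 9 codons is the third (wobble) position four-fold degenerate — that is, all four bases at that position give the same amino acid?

Codon 1 UGC (Cys): third position 2-fold.
Codon 2 CUC (Leu): third position 4-fold.
Codon 3 GAU (Asp): third position 2-fold.
Codon 4 GAG (Glu): third position 2-fold.
Codon 5 UGU (Cys): third position 2-fold.
Codon 6 UAC (Tyr): third position 2-fold.
Codon 7 GGC (Gly): third position 4-fold.
Codon 8 CCU (Pro): third position 4-fold.
Codon 9 AUA (Ile): third position 3-fold.
Four-fold degenerate third positions: 3.

3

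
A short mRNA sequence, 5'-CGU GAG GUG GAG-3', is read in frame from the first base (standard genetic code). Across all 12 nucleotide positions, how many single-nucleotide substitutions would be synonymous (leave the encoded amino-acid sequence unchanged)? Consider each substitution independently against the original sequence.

Codon 1 (CGU, Arg): 3 synonymous substitutions.
Codon 2 (GAG, Glu): 1 synonymous substitution.
Codon 3 (GUG, Val): 3 synonymous substitutions.
Codon 4 (GAG, Glu): 1 synonymous substitution.
Total: 3 + 1 + 3 + 1 = 8.

8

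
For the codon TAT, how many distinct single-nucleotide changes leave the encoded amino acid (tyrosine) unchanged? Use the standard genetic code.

1

Position 1: none → 0 synonymous.
Position 2: none → 0 synonymous.
Position 3: TAC → 1 synonymous.
Total: 0 + 0 + 1 = 1.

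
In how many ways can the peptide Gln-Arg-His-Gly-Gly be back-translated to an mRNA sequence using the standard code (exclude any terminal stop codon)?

Gln: 2 codons.
Arg: 6 codons.
His: 2 codons.
Gly: 4 codons.
Gly: 4 codons.
2 × 6 × 2 × 4 × 4 = 384.

384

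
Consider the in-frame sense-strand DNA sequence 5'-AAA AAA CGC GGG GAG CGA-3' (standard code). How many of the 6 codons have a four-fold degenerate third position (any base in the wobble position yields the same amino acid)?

Codon 1 AAA (Lys): third position 2-fold.
Codon 2 AAA (Lys): third position 2-fold.
Codon 3 CGC (Arg): third position 4-fold.
Codon 4 GGG (Gly): third position 4-fold.
Codon 5 GAG (Glu): third position 2-fold.
Codon 6 CGA (Arg): third position 4-fold.
Four-fold degenerate third positions: 3.

3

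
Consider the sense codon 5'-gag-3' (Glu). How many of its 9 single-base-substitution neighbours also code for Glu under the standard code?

Position 1: none → 0 synonymous.
Position 2: none → 0 synonymous.
Position 3: GAA → 1 synonymous.
Total: 0 + 0 + 1 = 1.

1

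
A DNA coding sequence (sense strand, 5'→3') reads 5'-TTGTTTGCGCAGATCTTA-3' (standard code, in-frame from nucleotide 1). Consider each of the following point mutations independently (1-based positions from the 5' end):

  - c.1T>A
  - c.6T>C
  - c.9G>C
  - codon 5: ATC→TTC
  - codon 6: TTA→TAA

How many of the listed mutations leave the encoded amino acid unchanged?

Codon 1: TTG (Leu) → ATG (Met) — missense.
Codon 2: TTT (Phe) → TTC (Phe) — synonymous.
Codon 3: GCG (Ala) → GCC (Ala) — synonymous.
Codon 5: ATC (Ile) → TTC (Phe) — missense.
Codon 6: TTA (Leu) → TAA (Stop) — nonsense.
Synonymous: 2 of 5.

2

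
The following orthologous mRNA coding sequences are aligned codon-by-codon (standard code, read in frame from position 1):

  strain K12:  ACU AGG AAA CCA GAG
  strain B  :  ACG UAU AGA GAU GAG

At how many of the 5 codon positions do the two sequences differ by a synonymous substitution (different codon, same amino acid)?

1

Codon 1: ACU Thr / ACG Thr — synonymous.
Codon 2: AGG Arg / UAU Tyr — nonsynonymous.
Codon 3: AAA Lys / AGA Arg — nonsynonymous.
Codon 4: CCA Pro / GAU Asp — nonsynonymous.
Codon 5: GAG Glu / GAG Glu — identical.
Synonymous differences: 1.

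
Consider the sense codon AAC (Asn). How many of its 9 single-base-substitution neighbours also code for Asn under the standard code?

1

Position 1: none → 0 synonymous.
Position 2: none → 0 synonymous.
Position 3: AAU → 1 synonymous.
Total: 0 + 0 + 1 = 1.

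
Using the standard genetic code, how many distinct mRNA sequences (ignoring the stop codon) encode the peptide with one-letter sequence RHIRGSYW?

10368

Arg: 6 codons.
His: 2 codons.
Ile: 3 codons.
Arg: 6 codons.
Gly: 4 codons.
Ser: 6 codons.
Tyr: 2 codons.
Trp: 1 codon.
6 × 2 × 3 × 6 × 4 × 6 × 2 × 1 = 10368.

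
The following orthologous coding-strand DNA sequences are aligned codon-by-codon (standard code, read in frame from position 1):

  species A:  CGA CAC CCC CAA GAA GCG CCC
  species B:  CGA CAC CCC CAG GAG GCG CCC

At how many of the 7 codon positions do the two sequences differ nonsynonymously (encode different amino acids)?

Codon 1: CGA Arg / CGA Arg — identical.
Codon 2: CAC His / CAC His — identical.
Codon 3: CCC Pro / CCC Pro — identical.
Codon 4: CAA Gln / CAG Gln — synonymous.
Codon 5: GAA Glu / GAG Glu — synonymous.
Codon 6: GCG Ala / GCG Ala — identical.
Codon 7: CCC Pro / CCC Pro — identical.
Nonsynonymous differences: 0.

0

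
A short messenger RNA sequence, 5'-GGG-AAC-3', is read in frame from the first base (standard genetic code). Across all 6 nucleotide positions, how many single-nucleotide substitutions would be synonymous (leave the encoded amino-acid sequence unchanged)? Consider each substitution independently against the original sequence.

4

Codon 1 (GGG, Gly): 3 synonymous substitutions.
Codon 2 (AAC, Asn): 1 synonymous substitution.
Total: 3 + 1 = 4.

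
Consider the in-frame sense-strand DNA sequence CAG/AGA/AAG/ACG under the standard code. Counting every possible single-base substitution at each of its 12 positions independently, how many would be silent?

Codon 1 (CAG, Gln): 1 synonymous substitution.
Codon 2 (AGA, Arg): 2 synonymous substitutions.
Codon 3 (AAG, Lys): 1 synonymous substitution.
Codon 4 (ACG, Thr): 3 synonymous substitutions.
Total: 1 + 2 + 1 + 3 = 7.

7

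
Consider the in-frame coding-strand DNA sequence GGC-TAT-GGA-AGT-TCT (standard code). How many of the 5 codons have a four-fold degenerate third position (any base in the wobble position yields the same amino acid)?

Codon 1 GGC (Gly): third position 4-fold.
Codon 2 TAT (Tyr): third position 2-fold.
Codon 3 GGA (Gly): third position 4-fold.
Codon 4 AGT (Ser): third position 2-fold.
Codon 5 TCT (Ser): third position 4-fold.
Four-fold degenerate third positions: 3.

3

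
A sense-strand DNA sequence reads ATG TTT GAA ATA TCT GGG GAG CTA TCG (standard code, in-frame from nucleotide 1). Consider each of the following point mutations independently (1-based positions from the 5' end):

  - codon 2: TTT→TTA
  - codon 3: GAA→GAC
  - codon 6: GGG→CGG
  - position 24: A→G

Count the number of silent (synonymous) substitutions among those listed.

Codon 2: TTT (Phe) → TTA (Leu) — missense.
Codon 3: GAA (Glu) → GAC (Asp) — missense.
Codon 6: GGG (Gly) → CGG (Arg) — missense.
Codon 8: CTA (Leu) → CTG (Leu) — synonymous.
Synonymous: 1 of 4.

1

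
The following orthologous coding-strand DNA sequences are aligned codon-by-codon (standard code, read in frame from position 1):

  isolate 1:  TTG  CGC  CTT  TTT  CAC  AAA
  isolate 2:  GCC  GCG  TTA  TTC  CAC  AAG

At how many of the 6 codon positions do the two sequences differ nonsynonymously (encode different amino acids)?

2

Codon 1: TTG Leu / GCC Ala — nonsynonymous.
Codon 2: CGC Arg / GCG Ala — nonsynonymous.
Codon 3: CTT Leu / TTA Leu — synonymous.
Codon 4: TTT Phe / TTC Phe — synonymous.
Codon 5: CAC His / CAC His — identical.
Codon 6: AAA Lys / AAG Lys — synonymous.
Nonsynonymous differences: 2.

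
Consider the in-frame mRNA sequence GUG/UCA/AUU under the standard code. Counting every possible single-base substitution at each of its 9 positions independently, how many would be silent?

Codon 1 (GUG, Val): 3 synonymous substitutions.
Codon 2 (UCA, Ser): 3 synonymous substitutions.
Codon 3 (AUU, Ile): 2 synonymous substitutions.
Total: 3 + 3 + 2 = 8.

8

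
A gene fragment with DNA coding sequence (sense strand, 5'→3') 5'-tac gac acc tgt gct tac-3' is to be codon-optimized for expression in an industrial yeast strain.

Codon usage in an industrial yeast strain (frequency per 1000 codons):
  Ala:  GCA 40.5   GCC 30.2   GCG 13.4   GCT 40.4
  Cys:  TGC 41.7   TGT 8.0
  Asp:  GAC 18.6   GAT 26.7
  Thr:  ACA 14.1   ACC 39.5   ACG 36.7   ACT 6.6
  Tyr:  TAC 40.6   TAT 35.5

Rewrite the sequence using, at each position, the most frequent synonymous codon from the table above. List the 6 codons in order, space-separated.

Codon 1 (Tyr): best is TAC at 40.6.
Codon 2 (Asp): best is GAT at 26.7.
Codon 3 (Thr): best is ACC at 39.5.
Codon 4 (Cys): best is TGC at 41.7.
Codon 5 (Ala): best is GCA at 40.5.
Codon 6 (Tyr): best is TAC at 40.6.

TAC GAT ACC TGC GCA TAC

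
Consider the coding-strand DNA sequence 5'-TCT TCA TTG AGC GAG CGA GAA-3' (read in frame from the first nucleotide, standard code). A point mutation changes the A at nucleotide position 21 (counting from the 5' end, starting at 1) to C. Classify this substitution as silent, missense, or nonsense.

missense

Position 21 falls in codon 7: GAA → Glu.
After the substitution the codon is GAC → Asp.
Glu ≠ Asp, so this is a missense mutation.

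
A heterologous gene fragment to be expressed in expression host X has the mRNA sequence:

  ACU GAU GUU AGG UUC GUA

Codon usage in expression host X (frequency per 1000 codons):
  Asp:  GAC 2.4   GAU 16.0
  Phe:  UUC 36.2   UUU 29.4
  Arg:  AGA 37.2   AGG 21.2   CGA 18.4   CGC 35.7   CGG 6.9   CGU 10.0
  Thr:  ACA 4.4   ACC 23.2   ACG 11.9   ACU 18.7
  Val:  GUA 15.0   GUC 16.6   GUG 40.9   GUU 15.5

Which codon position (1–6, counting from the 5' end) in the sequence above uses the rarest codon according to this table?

Codon 1 ACU (Thr): 18.7 per 1000.
Codon 2 GAU (Asp): 16.0 per 1000.
Codon 3 GUU (Val): 15.5 per 1000.
Codon 4 AGG (Arg): 21.2 per 1000.
Codon 5 UUC (Phe): 36.2 per 1000.
Codon 6 GUA (Val): 15.0 per 1000.
Lowest frequency is 15.0 at codon 6.

6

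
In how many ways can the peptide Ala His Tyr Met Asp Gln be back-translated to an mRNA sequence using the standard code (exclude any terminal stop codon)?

64

Ala: 4 codons.
His: 2 codons.
Tyr: 2 codons.
Met: 1 codon.
Asp: 2 codons.
Gln: 2 codons.
4 × 2 × 2 × 1 × 2 × 2 = 64.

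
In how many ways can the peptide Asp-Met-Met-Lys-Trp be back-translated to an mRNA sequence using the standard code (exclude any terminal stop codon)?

4

Asp: 2 codons.
Met: 1 codon.
Met: 1 codon.
Lys: 2 codons.
Trp: 1 codon.
2 × 1 × 1 × 2 × 1 = 4.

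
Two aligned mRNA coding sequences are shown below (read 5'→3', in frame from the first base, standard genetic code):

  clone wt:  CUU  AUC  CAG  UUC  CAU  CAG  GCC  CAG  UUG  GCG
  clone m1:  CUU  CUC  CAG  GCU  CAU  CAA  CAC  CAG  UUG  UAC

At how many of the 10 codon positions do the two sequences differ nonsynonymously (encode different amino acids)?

Codon 1: CUU Leu / CUU Leu — identical.
Codon 2: AUC Ile / CUC Leu — nonsynonymous.
Codon 3: CAG Gln / CAG Gln — identical.
Codon 4: UUC Phe / GCU Ala — nonsynonymous.
Codon 5: CAU His / CAU His — identical.
Codon 6: CAG Gln / CAA Gln — synonymous.
Codon 7: GCC Ala / CAC His — nonsynonymous.
Codon 8: CAG Gln / CAG Gln — identical.
Codon 9: UUG Leu / UUG Leu — identical.
Codon 10: GCG Ala / UAC Tyr — nonsynonymous.
Nonsynonymous differences: 4.

4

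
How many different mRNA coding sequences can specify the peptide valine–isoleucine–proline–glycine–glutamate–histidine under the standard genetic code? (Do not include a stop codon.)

Val: 4 codons.
Ile: 3 codons.
Pro: 4 codons.
Gly: 4 codons.
Glu: 2 codons.
His: 2 codons.
4 × 3 × 4 × 4 × 2 × 2 = 768.

768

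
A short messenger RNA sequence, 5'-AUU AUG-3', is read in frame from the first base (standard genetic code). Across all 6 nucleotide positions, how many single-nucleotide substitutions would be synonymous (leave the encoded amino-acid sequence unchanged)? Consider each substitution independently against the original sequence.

Codon 1 (AUU, Ile): 2 synonymous substitutions.
Codon 2 (AUG, Met): 0 synonymous substitutions.
Total: 2 + 0 = 2.

2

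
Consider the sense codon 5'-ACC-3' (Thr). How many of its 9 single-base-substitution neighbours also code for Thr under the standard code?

Position 1: none → 0 synonymous.
Position 2: none → 0 synonymous.
Position 3: ACU, ACA, ACG → 3 synonymous.
Total: 0 + 0 + 3 = 3.

3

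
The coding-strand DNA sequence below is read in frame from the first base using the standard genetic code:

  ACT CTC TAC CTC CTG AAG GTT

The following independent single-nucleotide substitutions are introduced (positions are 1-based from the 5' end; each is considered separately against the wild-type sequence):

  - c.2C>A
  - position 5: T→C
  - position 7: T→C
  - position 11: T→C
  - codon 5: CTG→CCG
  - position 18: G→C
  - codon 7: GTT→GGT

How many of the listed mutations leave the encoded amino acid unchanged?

Codon 1: ACT (Thr) → AAT (Asn) — missense.
Codon 2: CTC (Leu) → CCC (Pro) — missense.
Codon 3: TAC (Tyr) → CAC (His) — missense.
Codon 4: CTC (Leu) → CCC (Pro) — missense.
Codon 5: CTG (Leu) → CCG (Pro) — missense.
Codon 6: AAG (Lys) → AAC (Asn) — missense.
Codon 7: GTT (Val) → GGT (Gly) — missense.
Synonymous: 0 of 7.

0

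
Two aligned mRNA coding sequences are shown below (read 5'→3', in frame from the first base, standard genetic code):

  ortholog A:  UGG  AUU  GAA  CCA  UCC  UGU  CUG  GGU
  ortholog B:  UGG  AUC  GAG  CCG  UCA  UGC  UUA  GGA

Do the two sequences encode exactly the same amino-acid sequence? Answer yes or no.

Codon 1: UGG Trp / UGG Trp — identical.
Codon 2: AUU Ile / AUC Ile — synonymous.
Codon 3: GAA Glu / GAG Glu — synonymous.
Codon 4: CCA Pro / CCG Pro — synonymous.
Codon 5: UCC Ser / UCA Ser — synonymous.
Codon 6: UGU Cys / UGC Cys — synonymous.
Codon 7: CUG Leu / UUA Leu — synonymous.
Codon 8: GGU Gly / GGA Gly — synonymous.
Nonsynonymous differences: 0 → same protein.

yes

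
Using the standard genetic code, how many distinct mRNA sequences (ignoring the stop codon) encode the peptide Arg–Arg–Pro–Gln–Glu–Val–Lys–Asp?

9216

Arg: 6 codons.
Arg: 6 codons.
Pro: 4 codons.
Gln: 2 codons.
Glu: 2 codons.
Val: 4 codons.
Lys: 2 codons.
Asp: 2 codons.
6 × 6 × 4 × 2 × 2 × 4 × 2 × 2 = 9216.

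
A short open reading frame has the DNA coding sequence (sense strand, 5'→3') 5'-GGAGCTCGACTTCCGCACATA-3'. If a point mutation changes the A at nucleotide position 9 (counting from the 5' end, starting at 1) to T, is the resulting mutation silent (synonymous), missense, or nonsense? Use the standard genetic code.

silent

Position 9 falls in codon 3: CGA → Arg.
After the substitution the codon is CGT → Arg.
Both encode Arg, so the change is synonymous.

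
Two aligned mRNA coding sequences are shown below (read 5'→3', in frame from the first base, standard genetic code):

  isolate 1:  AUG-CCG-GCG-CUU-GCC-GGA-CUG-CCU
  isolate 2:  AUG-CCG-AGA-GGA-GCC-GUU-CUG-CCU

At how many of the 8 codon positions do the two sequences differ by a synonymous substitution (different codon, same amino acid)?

0

Codon 1: AUG Met / AUG Met — identical.
Codon 2: CCG Pro / CCG Pro — identical.
Codon 3: GCG Ala / AGA Arg — nonsynonymous.
Codon 4: CUU Leu / GGA Gly — nonsynonymous.
Codon 5: GCC Ala / GCC Ala — identical.
Codon 6: GGA Gly / GUU Val — nonsynonymous.
Codon 7: CUG Leu / CUG Leu — identical.
Codon 8: CCU Pro / CCU Pro — identical.
Synonymous differences: 0.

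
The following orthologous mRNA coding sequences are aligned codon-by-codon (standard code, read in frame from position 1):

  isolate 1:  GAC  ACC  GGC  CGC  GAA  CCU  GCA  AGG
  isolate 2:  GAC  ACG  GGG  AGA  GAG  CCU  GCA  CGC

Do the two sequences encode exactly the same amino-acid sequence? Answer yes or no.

Codon 1: GAC Asp / GAC Asp — identical.
Codon 2: ACC Thr / ACG Thr — synonymous.
Codon 3: GGC Gly / GGG Gly — synonymous.
Codon 4: CGC Arg / AGA Arg — synonymous.
Codon 5: GAA Glu / GAG Glu — synonymous.
Codon 6: CCU Pro / CCU Pro — identical.
Codon 7: GCA Ala / GCA Ala — identical.
Codon 8: AGG Arg / CGC Arg — synonymous.
Nonsynonymous differences: 0 → same protein.

yes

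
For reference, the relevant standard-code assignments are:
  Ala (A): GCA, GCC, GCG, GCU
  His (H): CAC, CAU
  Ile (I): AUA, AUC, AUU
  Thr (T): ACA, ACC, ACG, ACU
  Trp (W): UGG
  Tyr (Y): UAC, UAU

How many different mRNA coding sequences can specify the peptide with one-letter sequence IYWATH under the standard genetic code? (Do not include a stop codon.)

192

Ile: 3 codons.
Tyr: 2 codons.
Trp: 1 codon.
Ala: 4 codons.
Thr: 4 codons.
His: 2 codons.
3 × 2 × 1 × 4 × 4 × 2 = 192.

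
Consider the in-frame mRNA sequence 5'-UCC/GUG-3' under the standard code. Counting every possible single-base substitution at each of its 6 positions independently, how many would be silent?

6

Codon 1 (UCC, Ser): 3 synonymous substitutions.
Codon 2 (GUG, Val): 3 synonymous substitutions.
Total: 3 + 3 = 6.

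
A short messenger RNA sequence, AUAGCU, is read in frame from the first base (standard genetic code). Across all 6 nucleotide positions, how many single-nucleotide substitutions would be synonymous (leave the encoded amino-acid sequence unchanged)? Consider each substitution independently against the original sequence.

Codon 1 (AUA, Ile): 2 synonymous substitutions.
Codon 2 (GCU, Ala): 3 synonymous substitutions.
Total: 2 + 3 = 5.

5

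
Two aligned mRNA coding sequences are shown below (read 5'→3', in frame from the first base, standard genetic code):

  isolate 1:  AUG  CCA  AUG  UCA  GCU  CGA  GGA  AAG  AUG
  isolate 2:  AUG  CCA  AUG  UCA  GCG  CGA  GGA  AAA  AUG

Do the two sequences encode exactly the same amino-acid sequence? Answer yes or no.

yes

Codon 1: AUG Met / AUG Met — identical.
Codon 2: CCA Pro / CCA Pro — identical.
Codon 3: AUG Met / AUG Met — identical.
Codon 4: UCA Ser / UCA Ser — identical.
Codon 5: GCU Ala / GCG Ala — synonymous.
Codon 6: CGA Arg / CGA Arg — identical.
Codon 7: GGA Gly / GGA Gly — identical.
Codon 8: AAG Lys / AAA Lys — synonymous.
Codon 9: AUG Met / AUG Met — identical.
Nonsynonymous differences: 0 → same protein.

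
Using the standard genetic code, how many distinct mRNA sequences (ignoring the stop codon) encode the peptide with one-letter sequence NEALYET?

Asn: 2 codons.
Glu: 2 codons.
Ala: 4 codons.
Leu: 6 codons.
Tyr: 2 codons.
Glu: 2 codons.
Thr: 4 codons.
2 × 2 × 4 × 6 × 2 × 2 × 4 = 1536.

1536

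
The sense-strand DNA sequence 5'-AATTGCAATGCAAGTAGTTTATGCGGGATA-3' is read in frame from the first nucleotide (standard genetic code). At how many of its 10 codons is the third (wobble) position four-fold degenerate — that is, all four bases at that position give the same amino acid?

Codon 1 AAT (Asn): third position 2-fold.
Codon 2 TGC (Cys): third position 2-fold.
Codon 3 AAT (Asn): third position 2-fold.
Codon 4 GCA (Ala): third position 4-fold.
Codon 5 AGT (Ser): third position 2-fold.
Codon 6 AGT (Ser): third position 2-fold.
Codon 7 TTA (Leu): third position 2-fold.
Codon 8 TGC (Cys): third position 2-fold.
Codon 9 GGG (Gly): third position 4-fold.
Codon 10 ATA (Ile): third position 3-fold.
Four-fold degenerate third positions: 2.

2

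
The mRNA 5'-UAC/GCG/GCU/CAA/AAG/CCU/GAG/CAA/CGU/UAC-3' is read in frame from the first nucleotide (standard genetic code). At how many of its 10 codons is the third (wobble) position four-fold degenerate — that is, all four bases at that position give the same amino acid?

Codon 1 UAC (Tyr): third position 2-fold.
Codon 2 GCG (Ala): third position 4-fold.
Codon 3 GCU (Ala): third position 4-fold.
Codon 4 CAA (Gln): third position 2-fold.
Codon 5 AAG (Lys): third position 2-fold.
Codon 6 CCU (Pro): third position 4-fold.
Codon 7 GAG (Glu): third position 2-fold.
Codon 8 CAA (Gln): third position 2-fold.
Codon 9 CGU (Arg): third position 4-fold.
Codon 10 UAC (Tyr): third position 2-fold.
Four-fold degenerate third positions: 4.

4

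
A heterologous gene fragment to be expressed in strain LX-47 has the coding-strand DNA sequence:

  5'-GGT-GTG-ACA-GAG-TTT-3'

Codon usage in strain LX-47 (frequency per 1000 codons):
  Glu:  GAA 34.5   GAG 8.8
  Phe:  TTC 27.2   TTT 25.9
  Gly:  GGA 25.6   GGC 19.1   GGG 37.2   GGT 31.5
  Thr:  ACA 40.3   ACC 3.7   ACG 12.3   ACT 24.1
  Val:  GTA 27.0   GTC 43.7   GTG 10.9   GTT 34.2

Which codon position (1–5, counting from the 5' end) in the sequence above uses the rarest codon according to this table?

4

Codon 1 GGT (Gly): 31.5 per 1000.
Codon 2 GTG (Val): 10.9 per 1000.
Codon 3 ACA (Thr): 40.3 per 1000.
Codon 4 GAG (Glu): 8.8 per 1000.
Codon 5 TTT (Phe): 25.9 per 1000.
Lowest frequency is 8.8 at codon 4.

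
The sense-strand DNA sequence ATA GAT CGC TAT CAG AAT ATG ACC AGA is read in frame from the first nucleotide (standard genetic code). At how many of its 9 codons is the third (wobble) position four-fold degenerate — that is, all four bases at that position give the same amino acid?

Codon 1 ATA (Ile): third position 3-fold.
Codon 2 GAT (Asp): third position 2-fold.
Codon 3 CGC (Arg): third position 4-fold.
Codon 4 TAT (Tyr): third position 2-fold.
Codon 5 CAG (Gln): third position 2-fold.
Codon 6 AAT (Asn): third position 2-fold.
Codon 7 ATG (Met): third position 1-fold.
Codon 8 ACC (Thr): third position 4-fold.
Codon 9 AGA (Arg): third position 2-fold.
Four-fold degenerate third positions: 2.

2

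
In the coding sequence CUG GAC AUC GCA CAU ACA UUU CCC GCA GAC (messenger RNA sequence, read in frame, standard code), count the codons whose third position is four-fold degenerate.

5

Codon 1 CUG (Leu): third position 4-fold.
Codon 2 GAC (Asp): third position 2-fold.
Codon 3 AUC (Ile): third position 3-fold.
Codon 4 GCA (Ala): third position 4-fold.
Codon 5 CAU (His): third position 2-fold.
Codon 6 ACA (Thr): third position 4-fold.
Codon 7 UUU (Phe): third position 2-fold.
Codon 8 CCC (Pro): third position 4-fold.
Codon 9 GCA (Ala): third position 4-fold.
Codon 10 GAC (Asp): third position 2-fold.
Four-fold degenerate third positions: 5.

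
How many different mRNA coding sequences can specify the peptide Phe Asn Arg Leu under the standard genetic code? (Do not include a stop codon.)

Phe: 2 codons.
Asn: 2 codons.
Arg: 6 codons.
Leu: 6 codons.
2 × 2 × 6 × 6 = 144.

144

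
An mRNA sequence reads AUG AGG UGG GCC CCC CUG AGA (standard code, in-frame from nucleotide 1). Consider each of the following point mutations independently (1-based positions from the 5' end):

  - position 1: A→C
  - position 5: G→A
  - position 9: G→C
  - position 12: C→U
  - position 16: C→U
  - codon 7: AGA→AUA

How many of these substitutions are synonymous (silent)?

2

Codon 1: AUG (Met) → CUG (Leu) — missense.
Codon 2: AGG (Arg) → AAG (Lys) — missense.
Codon 3: UGG (Trp) → UGC (Cys) — missense.
Codon 4: GCC (Ala) → GCU (Ala) — synonymous.
Codon 6: CUG (Leu) → UUG (Leu) — synonymous.
Codon 7: AGA (Arg) → AUA (Ile) — missense.
Synonymous: 2 of 6.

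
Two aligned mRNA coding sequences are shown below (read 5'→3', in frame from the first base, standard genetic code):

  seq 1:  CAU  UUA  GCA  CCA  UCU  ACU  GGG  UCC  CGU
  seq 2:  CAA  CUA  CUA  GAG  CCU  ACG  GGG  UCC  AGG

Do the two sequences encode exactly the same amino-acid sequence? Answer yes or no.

no

Codon 1: CAU His / CAA Gln — nonsynonymous.
Codon 2: UUA Leu / CUA Leu — synonymous.
Codon 3: GCA Ala / CUA Leu — nonsynonymous.
Codon 4: CCA Pro / GAG Glu — nonsynonymous.
Codon 5: UCU Ser / CCU Pro — nonsynonymous.
Codon 6: ACU Thr / ACG Thr — synonymous.
Codon 7: GGG Gly / GGG Gly — identical.
Codon 8: UCC Ser / UCC Ser — identical.
Codon 9: CGU Arg / AGG Arg — synonymous.
Nonsynonymous differences: 4 → different protein.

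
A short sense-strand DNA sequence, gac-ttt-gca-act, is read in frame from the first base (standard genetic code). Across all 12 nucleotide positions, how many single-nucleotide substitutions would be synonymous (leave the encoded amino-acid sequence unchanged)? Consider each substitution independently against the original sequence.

Codon 1 (GAC, Asp): 1 synonymous substitution.
Codon 2 (TTT, Phe): 1 synonymous substitution.
Codon 3 (GCA, Ala): 3 synonymous substitutions.
Codon 4 (ACT, Thr): 3 synonymous substitutions.
Total: 1 + 1 + 3 + 3 = 8.

8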